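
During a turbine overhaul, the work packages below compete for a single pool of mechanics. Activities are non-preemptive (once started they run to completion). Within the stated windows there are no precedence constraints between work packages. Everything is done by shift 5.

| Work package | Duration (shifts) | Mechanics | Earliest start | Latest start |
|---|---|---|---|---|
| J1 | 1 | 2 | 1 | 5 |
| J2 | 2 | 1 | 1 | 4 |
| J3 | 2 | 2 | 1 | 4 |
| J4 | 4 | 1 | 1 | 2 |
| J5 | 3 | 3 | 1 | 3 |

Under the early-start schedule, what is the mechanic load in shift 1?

9

At early start, shift 1 has: J1, J2, J3, J4, J5.
Demand: 2 + 1 + 2 + 1 + 3 = 9.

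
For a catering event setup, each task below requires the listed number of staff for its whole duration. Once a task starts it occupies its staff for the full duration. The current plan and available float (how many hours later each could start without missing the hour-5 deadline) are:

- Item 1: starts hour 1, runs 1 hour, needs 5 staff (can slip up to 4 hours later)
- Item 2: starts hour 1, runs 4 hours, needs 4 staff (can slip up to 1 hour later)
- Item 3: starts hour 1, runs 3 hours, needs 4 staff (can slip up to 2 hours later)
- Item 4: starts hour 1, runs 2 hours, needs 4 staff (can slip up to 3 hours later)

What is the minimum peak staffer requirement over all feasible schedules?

Early-start (Item 1@1, Item 2@1, Item 3@1, Item 4@1) gives peak 17: h1:17  h2:12  h3:8  h4:4  h5:0.
Shift Item 2→2, Item 4→4.
Schedule Item 1@1, Item 2@2, Item 3@1, Item 4@4: h1:9  h2:8  h3:8  h4:8  h5:8 — peak 9.
Total staffer-hours = 41 over 5 hours ⇒ peak ≥ ⌈41/5⌉ = 9, so 9 is optimal.

9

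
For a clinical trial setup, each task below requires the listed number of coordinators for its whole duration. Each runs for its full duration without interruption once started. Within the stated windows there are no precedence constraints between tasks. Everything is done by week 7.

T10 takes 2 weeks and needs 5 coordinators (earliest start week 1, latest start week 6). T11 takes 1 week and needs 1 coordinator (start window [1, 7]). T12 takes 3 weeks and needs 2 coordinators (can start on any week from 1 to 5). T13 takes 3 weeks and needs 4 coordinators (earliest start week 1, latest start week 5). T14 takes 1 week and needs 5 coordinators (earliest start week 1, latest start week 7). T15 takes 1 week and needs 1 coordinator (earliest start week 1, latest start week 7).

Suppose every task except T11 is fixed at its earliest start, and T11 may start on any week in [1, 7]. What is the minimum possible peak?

17

T11@1: w1:18  w2:11  w3:6  w4:0  w5:0  w6:0  w7:0 → peak 18
T11@2: w1:17  w2:12  w3:6  w4:0  w5:0  w6:0  w7:0 → peak 17
T11@3: w1:17  w2:11  w3:7  w4:0  w5:0  w6:0  w7:0 → peak 17
T11@4: w1:17  w2:11  w3:6  w4:1  w5:0  w6:0  w7:0 → peak 17
T11@5: w1:17  w2:11  w3:6  w4:0  w5:1  w6:0  w7:0 → peak 17
T11@6: w1:17  w2:11  w3:6  w4:0  w5:0  w6:1  w7:0 → peak 17
T11@7: w1:17  w2:11  w3:6  w4:0  w5:0  w6:0  w7:1 → peak 17
Best is T11@2, peak 17.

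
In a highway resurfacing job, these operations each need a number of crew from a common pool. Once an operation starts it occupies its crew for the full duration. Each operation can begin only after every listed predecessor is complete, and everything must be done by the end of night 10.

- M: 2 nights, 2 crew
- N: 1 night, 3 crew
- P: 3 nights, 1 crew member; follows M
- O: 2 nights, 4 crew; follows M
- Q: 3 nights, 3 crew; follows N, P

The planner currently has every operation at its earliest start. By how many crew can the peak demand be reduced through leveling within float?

1

Early-start peak: n1:5  n2:2  n3:5  n4:5  n5:1  n6:3  n7:3  n8:3  n9:0  n10:0 ⇒ 5.
Leveled (M@1, N@3, P@3, O@6, Q@8): n1:2  n2:2  n3:4  n4:1  n5:1  n6:4  n7:4  n8:3  n9:3  n10:3 ⇒ 4.
Reduction 5 − 4 = 1.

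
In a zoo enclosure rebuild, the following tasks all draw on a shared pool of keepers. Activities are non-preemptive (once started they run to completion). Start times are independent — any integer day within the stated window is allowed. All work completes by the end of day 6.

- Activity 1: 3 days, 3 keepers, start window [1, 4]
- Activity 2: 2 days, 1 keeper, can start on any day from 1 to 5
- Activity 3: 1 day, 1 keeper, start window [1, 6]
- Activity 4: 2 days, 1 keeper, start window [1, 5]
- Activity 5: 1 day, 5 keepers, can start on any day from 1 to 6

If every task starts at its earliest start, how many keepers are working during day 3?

3

At early start, day 3 has: Activity 1.
Demand: 3 = 3.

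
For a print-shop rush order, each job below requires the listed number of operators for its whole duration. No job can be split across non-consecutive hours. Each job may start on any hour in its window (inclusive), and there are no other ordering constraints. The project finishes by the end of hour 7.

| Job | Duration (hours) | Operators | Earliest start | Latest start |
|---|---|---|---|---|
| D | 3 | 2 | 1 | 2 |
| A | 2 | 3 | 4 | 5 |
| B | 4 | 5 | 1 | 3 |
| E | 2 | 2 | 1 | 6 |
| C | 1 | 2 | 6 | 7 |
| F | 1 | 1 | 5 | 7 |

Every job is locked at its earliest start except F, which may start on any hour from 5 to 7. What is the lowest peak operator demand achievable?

F@5: h1:9  h2:9  h3:7  h4:8  h5:4  h6:2  h7:0 → peak 9
F@6: h1:9  h2:9  h3:7  h4:8  h5:3  h6:3  h7:0 → peak 9
F@7: h1:9  h2:9  h3:7  h4:8  h5:3  h6:2  h7:1 → peak 9
Best is F@5, peak 9.

9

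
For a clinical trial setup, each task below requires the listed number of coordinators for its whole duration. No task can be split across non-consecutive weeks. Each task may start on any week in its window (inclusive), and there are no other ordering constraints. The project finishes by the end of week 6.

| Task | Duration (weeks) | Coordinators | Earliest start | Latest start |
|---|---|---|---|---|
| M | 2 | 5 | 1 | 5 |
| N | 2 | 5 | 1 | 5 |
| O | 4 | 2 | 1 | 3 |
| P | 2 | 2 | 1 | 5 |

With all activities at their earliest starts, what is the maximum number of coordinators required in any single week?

Early-start schedule: M@1, N@1, O@1, P@1.
Load per week: week 1: 14, week 2: 14, week 3: 2, week 4: 2, week 5: 0, week 6: 0.
Peak is 14.

14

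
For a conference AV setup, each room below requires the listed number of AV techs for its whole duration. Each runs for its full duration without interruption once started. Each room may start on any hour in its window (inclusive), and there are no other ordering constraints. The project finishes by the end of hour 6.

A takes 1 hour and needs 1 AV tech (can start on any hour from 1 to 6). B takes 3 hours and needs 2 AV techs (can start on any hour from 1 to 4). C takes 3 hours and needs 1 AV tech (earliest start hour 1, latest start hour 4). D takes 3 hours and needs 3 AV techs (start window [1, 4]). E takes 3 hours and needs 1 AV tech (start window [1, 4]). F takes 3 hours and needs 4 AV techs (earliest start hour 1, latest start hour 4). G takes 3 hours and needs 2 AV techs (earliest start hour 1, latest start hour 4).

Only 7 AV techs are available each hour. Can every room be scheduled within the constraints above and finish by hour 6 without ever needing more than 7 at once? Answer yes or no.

Schedule A@1, B@1, C@1, D@1, E@2, F@4, G@4: h1:7  h2:7  h3:7  h4:7  h5:6  h6:6 — peak 7 ≤ 7.

yes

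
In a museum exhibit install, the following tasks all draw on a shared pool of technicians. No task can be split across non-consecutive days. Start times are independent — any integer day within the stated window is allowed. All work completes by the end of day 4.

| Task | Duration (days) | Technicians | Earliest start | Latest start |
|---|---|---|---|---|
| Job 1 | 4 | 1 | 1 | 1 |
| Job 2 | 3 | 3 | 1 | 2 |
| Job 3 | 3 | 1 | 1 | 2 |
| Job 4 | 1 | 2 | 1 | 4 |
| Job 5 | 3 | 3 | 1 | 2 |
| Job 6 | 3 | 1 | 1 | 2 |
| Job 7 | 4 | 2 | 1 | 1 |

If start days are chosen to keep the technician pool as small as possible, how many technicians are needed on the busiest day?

Early-start (Job 1@1, Job 2@1, Job 3@1, Job 4@1, Job 5@1, Job 6@1, Job 7@1) gives peak 13: d1:13  d2:11  d3:11  d4:3.
Shift Job 5→2.
Schedule Job 1@1, Job 2@1, Job 3@1, Job 4@1, Job 5@2, Job 6@1, Job 7@1: d1:10  d2:11  d3:11  d4:6 — peak 11.

11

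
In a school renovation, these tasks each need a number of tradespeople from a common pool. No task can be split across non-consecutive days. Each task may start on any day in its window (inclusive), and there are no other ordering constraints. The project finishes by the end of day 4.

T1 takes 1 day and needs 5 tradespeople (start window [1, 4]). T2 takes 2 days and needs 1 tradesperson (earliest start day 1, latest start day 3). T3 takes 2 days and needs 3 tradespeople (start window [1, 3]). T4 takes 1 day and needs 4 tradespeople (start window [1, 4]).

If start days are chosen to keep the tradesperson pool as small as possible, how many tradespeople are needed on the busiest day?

5

Early-start (T1@1, T2@1, T3@1, T4@1) gives peak 13: d1:13  d2:4  d3:0  d4:0.
Shift T2→2, T3→2, T4→4.
Schedule T1@1, T2@2, T3@2, T4@4: d1:5  d2:4  d3:4  d4:4 — peak 5.
Total tradesperson-days = 17 over 4 days ⇒ peak ≥ ⌈17/4⌉ = 5, so 5 is optimal.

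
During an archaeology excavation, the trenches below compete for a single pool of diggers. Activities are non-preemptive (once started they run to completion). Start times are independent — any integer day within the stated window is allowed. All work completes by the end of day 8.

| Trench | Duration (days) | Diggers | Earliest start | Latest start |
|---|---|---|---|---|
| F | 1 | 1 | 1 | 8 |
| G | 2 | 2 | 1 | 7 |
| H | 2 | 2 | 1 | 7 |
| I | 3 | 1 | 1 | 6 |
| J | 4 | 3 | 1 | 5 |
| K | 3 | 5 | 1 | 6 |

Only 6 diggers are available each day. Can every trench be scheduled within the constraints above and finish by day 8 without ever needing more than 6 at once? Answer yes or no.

Schedule F@1, G@1, H@3, I@1, J@2, K@6: d1:4  d2:6  d3:6  d4:5  d5:3  d6:5  d7:5  d8:5 — peak 6 ≤ 6.

yes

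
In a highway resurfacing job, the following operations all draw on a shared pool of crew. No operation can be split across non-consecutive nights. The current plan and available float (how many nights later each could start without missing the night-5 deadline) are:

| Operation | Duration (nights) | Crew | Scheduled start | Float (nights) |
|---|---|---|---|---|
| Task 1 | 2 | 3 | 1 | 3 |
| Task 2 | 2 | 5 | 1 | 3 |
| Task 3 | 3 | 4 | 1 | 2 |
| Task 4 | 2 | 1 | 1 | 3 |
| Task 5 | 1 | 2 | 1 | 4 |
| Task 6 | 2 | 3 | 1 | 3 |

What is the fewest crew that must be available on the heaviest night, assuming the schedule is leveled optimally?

Early-start (Task 1@1, Task 2@1, Task 3@1, Task 4@1, Task 5@1, Task 6@1) gives peak 18: n1:18  n2:16  n3:4  n4:0  n5:0.
Shift Task 3→3, Task 4→3, Task 5→3, Task 6→4.
Schedule Task 1@1, Task 2@1, Task 3@3, Task 4@3, Task 5@3, Task 6@4: n1:8  n2:8  n3:7  n4:8  n5:7 — peak 8.
Total crew member-nights = 38 over 5 nights ⇒ peak ≥ ⌈38/5⌉ = 8, so 8 is optimal.

8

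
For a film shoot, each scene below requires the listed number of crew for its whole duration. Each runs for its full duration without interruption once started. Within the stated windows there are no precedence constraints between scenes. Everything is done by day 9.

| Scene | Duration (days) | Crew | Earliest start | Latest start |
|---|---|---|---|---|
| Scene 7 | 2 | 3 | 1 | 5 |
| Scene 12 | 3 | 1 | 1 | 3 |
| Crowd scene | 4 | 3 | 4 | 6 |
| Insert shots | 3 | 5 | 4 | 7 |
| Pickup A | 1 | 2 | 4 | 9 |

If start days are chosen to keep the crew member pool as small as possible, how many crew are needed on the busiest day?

Early-start (Scene 7@1, Scene 12@1, Crowd scene@4, Insert shots@4, Pickup A@4) gives peak 10: d1:4  d2:4  d3:1  d4:10  d5:8  d6:8  d7:3  d8:0  d9:0.
Shift Pickup A→7.
Schedule Scene 7@1, Scene 12@1, Crowd scene@4, Insert shots@4, Pickup A@7: d1:4  d2:4  d3:1  d4:8  d5:8  d6:8  d7:5  d8:0  d9:0 — peak 8.

8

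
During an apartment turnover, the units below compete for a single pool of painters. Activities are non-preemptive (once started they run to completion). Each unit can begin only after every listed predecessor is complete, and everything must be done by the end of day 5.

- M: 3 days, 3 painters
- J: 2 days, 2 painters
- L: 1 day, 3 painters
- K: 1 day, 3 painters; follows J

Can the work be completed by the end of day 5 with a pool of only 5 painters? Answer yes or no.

yes

Schedule M@1, J@1, L@4, K@5: d1:5  d2:5  d3:3  d4:3  d5:3 — peak 5 ≤ 5.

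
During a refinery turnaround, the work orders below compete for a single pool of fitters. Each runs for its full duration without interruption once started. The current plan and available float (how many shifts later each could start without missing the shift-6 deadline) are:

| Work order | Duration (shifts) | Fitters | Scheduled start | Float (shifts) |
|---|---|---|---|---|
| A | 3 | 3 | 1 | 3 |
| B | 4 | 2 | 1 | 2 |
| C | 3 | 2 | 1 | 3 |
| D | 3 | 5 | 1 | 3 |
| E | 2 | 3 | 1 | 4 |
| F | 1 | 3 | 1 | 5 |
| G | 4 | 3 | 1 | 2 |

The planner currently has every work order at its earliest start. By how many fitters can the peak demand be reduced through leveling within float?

10

Early-start peak: s1:21  s2:18  s3:15  s4:5  s5:0  s6:0 ⇒ 21.
Leveled (A@1, B@1, C@1, D@4, E@1, F@5, G@3): s1:10  s2:10  s3:10  s4:10  s5:11  s6:8 ⇒ 11.
Reduction 21 − 11 = 10.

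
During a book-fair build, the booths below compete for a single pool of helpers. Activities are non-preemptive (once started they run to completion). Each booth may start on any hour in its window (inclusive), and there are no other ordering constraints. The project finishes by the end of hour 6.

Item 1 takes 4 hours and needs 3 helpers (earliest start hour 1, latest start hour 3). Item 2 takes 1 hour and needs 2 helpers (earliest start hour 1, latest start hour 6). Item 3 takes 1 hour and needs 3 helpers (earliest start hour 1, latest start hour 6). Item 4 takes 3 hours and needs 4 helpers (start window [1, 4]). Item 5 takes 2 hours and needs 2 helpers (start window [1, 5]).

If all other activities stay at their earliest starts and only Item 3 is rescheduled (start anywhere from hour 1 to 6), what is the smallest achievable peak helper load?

Item 3@1: h1:14  h2:9  h3:7  h4:3  h5:0  h6:0 → peak 14
Item 3@2: h1:11  h2:12  h3:7  h4:3  h5:0  h6:0 → peak 12
Item 3@3: h1:11  h2:9  h3:10  h4:3  h5:0  h6:0 → peak 11
Item 3@4: h1:11  h2:9  h3:7  h4:6  h5:0  h6:0 → peak 11
Item 3@5: h1:11  h2:9  h3:7  h4:3  h5:3  h6:0 → peak 11
Item 3@6: h1:11  h2:9  h3:7  h4:3  h5:0  h6:3 → peak 11
Best is Item 3@3, peak 11.

11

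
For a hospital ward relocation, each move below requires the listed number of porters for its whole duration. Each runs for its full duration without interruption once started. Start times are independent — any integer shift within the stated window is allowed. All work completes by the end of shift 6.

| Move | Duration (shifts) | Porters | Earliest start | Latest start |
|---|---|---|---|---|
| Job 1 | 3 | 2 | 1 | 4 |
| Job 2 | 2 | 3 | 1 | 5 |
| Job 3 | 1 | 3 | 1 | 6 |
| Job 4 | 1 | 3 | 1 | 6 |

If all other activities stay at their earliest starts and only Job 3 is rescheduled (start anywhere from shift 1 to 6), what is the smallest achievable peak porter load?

8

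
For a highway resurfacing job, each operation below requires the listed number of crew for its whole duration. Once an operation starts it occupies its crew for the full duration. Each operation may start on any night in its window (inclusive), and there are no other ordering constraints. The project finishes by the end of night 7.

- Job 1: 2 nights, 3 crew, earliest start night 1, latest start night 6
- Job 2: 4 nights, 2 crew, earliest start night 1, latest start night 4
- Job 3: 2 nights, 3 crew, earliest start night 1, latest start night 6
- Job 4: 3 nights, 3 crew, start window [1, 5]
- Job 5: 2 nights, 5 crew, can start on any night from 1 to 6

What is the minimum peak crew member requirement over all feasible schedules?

Early-start (Job 1@1, Job 2@1, Job 3@1, Job 4@1, Job 5@1) gives peak 16: n1:16  n2:16  n3:5  n4:2  n5:0  n6:0  n7:0.
Shift Job 3→5, Job 4→5, Job 5→3.
Schedule Job 1@1, Job 2@1, Job 3@5, Job 4@5, Job 5@3: n1:5  n2:5  n3:7  n4:7  n5:6  n6:6  n7:3 — peak 7.

7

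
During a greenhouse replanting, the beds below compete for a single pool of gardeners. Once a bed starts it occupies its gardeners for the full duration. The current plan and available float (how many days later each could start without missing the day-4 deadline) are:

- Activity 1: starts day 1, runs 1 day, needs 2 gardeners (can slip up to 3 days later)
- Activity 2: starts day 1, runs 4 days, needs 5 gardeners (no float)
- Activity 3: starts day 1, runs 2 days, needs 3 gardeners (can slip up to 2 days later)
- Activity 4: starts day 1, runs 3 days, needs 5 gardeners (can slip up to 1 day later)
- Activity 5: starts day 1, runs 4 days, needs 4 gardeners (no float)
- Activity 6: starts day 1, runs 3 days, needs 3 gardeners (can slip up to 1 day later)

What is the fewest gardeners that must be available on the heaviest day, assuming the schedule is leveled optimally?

Early-start (Activity 1@1, Activity 2@1, Activity 3@1, Activity 4@1, Activity 5@1, Activity 6@1) gives peak 22: d1:22  d2:20  d3:17  d4:9.
Shift Activity 6→2.
Schedule Activity 1@1, Activity 2@1, Activity 3@1, Activity 4@1, Activity 5@1, Activity 6@2: d1:19  d2:20  d3:17  d4:12 — peak 20.

20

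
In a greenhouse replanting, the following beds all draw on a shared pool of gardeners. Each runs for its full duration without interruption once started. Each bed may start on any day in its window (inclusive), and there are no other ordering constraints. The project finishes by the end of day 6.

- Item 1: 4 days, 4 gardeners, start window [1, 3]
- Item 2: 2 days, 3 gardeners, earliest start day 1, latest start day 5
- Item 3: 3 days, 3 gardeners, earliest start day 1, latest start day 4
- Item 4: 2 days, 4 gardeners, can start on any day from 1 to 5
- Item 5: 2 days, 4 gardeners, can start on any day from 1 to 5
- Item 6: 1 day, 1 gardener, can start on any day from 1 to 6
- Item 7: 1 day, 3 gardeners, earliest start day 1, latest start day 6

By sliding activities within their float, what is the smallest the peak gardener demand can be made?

10

Early-start (Item 1@1, Item 2@1, Item 3@1, Item 4@1, Item 5@1, Item 6@1, Item 7@1) gives peak 22: d1:22  d2:18  d3:7  d4:4  d5:0  d6:0.
Shift Item 4→4, Item 5→5, Item 6→3, Item 7→6.
Schedule Item 1@1, Item 2@1, Item 3@1, Item 4@4, Item 5@5, Item 6@3, Item 7@6: d1:10  d2:10  d3:8  d4:8  d5:8  d6:7 — peak 10.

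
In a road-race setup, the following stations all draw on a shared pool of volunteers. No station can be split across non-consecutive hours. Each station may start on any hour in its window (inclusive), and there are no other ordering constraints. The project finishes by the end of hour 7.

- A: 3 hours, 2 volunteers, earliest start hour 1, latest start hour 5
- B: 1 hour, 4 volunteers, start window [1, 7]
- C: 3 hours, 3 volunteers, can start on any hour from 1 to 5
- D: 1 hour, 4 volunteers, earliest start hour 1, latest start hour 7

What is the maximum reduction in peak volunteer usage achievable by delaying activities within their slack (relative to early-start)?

8

Early-start peak: h1:13  h2:5  h3:5  h4:0  h5:0  h6:0  h7:0 ⇒ 13.
Leveled (A@1, B@4, C@1, D@5): h1:5  h2:5  h3:5  h4:4  h5:4  h6:0  h7:0 ⇒ 5.
Reduction 13 − 5 = 8.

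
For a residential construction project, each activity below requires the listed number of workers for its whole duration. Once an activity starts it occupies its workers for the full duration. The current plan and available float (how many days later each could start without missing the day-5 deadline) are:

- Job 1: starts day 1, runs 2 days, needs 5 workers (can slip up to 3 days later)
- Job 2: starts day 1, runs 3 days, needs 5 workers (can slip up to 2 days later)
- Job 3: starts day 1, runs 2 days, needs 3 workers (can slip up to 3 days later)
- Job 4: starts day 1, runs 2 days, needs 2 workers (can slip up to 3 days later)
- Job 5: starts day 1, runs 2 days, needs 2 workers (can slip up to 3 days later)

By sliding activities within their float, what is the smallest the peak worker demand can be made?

9

Early-start (Job 1@1, Job 2@1, Job 3@1, Job 4@1, Job 5@1) gives peak 17: d1:17  d2:17  d3:5  d4:0  d5:0.
Shift Job 2→3, Job 4→3, Job 5→3.
Schedule Job 1@1, Job 2@3, Job 3@1, Job 4@3, Job 5@3: d1:8  d2:8  d3:9  d4:9  d5:5 — peak 9.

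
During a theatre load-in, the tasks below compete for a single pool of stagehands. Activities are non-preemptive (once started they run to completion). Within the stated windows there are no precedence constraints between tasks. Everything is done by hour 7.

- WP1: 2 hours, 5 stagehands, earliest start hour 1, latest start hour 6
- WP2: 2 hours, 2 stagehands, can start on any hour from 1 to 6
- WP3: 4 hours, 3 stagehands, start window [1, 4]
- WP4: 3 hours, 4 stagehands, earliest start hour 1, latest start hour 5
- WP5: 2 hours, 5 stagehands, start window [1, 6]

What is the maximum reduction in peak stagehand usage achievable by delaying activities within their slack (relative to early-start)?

Early-start peak: h1:19  h2:19  h3:7  h4:3  h5:0  h6:0  h7:0 ⇒ 19.
Leveled (WP1@1, WP2@1, WP3@3, WP4@3, WP5@6): h1:7  h2:7  h3:7  h4:7  h5:7  h6:8  h7:5 ⇒ 8.
Reduction 19 − 8 = 11.

11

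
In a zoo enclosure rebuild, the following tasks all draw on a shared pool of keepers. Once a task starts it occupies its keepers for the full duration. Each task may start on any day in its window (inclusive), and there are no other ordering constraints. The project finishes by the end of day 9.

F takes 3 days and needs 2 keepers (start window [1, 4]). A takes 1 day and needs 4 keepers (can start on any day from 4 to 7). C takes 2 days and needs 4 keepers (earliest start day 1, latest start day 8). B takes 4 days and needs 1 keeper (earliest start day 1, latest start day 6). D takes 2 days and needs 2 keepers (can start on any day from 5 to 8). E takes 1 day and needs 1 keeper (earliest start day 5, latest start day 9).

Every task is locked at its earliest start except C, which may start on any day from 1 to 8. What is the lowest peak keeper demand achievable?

C@1: d1:7  d2:7  d3:3  d4:5  d5:3  d6:2  d7:0  d8:0  d9:0 → peak 7
C@2: d1:3  d2:7  d3:7  d4:5  d5:3  d6:2  d7:0  d8:0  d9:0 → peak 7
C@3: d1:3  d2:3  d3:7  d4:9  d5:3  d6:2  d7:0  d8:0  d9:0 → peak 9
C@4: d1:3  d2:3  d3:3  d4:9  d5:7  d6:2  d7:0  d8:0  d9:0 → peak 9
C@5: d1:3  d2:3  d3:3  d4:5  d5:7  d6:6  d7:0  d8:0  d9:0 → peak 7
C@6: d1:3  d2:3  d3:3  d4:5  d5:3  d6:6  d7:4  d8:0  d9:0 → peak 6
C@7: d1:3  d2:3  d3:3  d4:5  d5:3  d6:2  d7:4  d8:4  d9:0 → peak 5
C@8: d1:3  d2:3  d3:3  d4:5  d5:3  d6:2  d7:0  d8:4  d9:4 → peak 5
Best is C@7, peak 5.

5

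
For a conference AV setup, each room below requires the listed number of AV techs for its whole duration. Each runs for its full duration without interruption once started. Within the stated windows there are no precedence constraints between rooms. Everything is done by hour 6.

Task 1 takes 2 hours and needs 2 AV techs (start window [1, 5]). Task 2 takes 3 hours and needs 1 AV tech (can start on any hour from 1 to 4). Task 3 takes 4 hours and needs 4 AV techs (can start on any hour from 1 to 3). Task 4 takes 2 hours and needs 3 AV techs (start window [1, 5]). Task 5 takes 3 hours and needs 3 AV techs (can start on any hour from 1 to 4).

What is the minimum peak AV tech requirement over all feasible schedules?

7

Early-start (Task 1@1, Task 2@1, Task 3@1, Task 4@1, Task 5@1) gives peak 13: h1:13  h2:13  h3:8  h4:4  h5:0  h6:0.
Shift Task 4→5, Task 5→4.
Schedule Task 1@1, Task 2@1, Task 3@1, Task 4@5, Task 5@4: h1:7  h2:7  h3:5  h4:7  h5:6  h6:6 — peak 7.
Total AV tech-hours = 38 over 6 hours ⇒ peak ≥ ⌈38/6⌉ = 7, so 7 is optimal.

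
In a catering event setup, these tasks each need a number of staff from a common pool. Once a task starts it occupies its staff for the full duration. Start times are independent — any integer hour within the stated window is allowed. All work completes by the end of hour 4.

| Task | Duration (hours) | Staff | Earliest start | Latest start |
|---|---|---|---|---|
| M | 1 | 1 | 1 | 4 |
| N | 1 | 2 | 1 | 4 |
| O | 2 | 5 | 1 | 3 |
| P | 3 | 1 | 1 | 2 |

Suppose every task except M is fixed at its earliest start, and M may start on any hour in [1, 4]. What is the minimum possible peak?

M@1: h1:9  h2:6  h3:1  h4:0 → peak 9
M@2: h1:8  h2:7  h3:1  h4:0 → peak 8
M@3: h1:8  h2:6  h3:2  h4:0 → peak 8
M@4: h1:8  h2:6  h3:1  h4:1 → peak 8
Best is M@2, peak 8.

8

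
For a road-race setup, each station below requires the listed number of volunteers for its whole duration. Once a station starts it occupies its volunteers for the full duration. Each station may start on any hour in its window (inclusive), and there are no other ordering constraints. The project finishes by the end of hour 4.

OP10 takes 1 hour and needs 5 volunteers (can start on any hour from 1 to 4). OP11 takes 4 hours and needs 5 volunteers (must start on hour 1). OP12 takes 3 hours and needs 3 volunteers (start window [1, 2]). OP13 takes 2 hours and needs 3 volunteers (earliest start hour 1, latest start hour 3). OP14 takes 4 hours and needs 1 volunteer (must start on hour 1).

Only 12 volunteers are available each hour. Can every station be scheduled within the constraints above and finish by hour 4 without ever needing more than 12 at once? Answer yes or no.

yes

Schedule OP10@1, OP11@1, OP12@2, OP13@2, OP14@1: h1:11  h2:12  h3:12  h4:9 — peak 12 ≤ 12.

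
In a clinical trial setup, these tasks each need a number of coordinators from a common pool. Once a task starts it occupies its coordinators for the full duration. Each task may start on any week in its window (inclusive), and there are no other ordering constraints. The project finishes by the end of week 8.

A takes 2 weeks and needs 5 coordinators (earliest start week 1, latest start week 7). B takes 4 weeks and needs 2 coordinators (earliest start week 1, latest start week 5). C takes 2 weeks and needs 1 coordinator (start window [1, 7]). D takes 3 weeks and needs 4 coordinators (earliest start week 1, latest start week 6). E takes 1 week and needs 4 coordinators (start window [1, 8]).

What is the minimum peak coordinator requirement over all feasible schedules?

6

Early-start (A@1, B@1, C@1, D@1, E@1) gives peak 16: w1:16  w2:12  w3:6  w4:2  w5:0  w6:0  w7:0  w8:0.
Shift B→3, D→3, E→6.
Schedule A@1, B@3, C@1, D@3, E@6: w1:6  w2:6  w3:6  w4:6  w5:6  w6:6  w7:0  w8:0 — peak 6.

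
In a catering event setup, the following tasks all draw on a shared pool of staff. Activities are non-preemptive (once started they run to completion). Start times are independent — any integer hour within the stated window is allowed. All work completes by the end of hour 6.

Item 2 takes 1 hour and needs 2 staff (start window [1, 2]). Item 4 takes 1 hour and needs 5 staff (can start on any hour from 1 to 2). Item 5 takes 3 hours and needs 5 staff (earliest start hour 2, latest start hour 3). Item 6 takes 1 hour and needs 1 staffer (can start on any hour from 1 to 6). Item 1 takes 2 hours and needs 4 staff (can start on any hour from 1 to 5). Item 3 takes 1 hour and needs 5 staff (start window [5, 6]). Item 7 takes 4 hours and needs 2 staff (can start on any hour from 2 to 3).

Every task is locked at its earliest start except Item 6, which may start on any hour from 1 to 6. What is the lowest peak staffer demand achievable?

Item 6@1: h1:12  h2:11  h3:7  h4:7  h5:7  h6:0 → peak 12
Item 6@2: h1:11  h2:12  h3:7  h4:7  h5:7  h6:0 → peak 12
Item 6@3: h1:11  h2:11  h3:8  h4:7  h5:7  h6:0 → peak 11
Item 6@4: h1:11  h2:11  h3:7  h4:8  h5:7  h6:0 → peak 11
Item 6@5: h1:11  h2:11  h3:7  h4:7  h5:8  h6:0 → peak 11
Item 6@6: h1:11  h2:11  h3:7  h4:7  h5:7  h6:1 → peak 11
Best is Item 6@3, peak 11.

11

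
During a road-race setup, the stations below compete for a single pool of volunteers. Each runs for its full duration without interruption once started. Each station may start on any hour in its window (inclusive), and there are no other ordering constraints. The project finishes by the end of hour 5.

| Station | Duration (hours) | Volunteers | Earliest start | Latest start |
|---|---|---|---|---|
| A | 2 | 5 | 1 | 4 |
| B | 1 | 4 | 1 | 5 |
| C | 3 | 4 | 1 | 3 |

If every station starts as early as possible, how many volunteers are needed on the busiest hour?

13

Early-start schedule: A@1, B@1, C@1.
Load per hour: hour 1: 13, hour 2: 9, hour 3: 4, hour 4: 0, hour 5: 0.
Peak is 13.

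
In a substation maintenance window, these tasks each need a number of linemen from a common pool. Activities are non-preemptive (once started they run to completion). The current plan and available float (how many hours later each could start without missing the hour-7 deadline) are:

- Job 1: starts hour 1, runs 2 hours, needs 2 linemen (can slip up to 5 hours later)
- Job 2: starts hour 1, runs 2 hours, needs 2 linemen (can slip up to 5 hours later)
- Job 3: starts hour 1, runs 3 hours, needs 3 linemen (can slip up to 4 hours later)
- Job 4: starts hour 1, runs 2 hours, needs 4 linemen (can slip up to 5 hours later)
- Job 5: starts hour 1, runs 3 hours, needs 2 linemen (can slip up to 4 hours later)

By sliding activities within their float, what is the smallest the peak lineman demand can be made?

5

Early-start (Job 1@1, Job 2@1, Job 3@1, Job 4@1, Job 5@1) gives peak 13: h1:13  h2:13  h3:5  h4:0  h5:0  h6:0  h7:0.
Shift Job 3→3, Job 4→6, Job 5→3.
Schedule Job 1@1, Job 2@1, Job 3@3, Job 4@6, Job 5@3: h1:4  h2:4  h3:5  h4:5  h5:5  h6:4  h7:4 — peak 5.
Total lineman-hours = 31 over 7 hours ⇒ peak ≥ ⌈31/7⌉ = 5, so 5 is optimal.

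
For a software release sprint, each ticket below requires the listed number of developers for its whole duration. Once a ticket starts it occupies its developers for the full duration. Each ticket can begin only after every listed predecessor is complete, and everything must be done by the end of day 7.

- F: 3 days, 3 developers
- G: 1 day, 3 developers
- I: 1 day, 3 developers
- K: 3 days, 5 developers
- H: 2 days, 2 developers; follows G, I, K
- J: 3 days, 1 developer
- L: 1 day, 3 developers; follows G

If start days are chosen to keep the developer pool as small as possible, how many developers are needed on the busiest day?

Early-start (F@1, G@1, I@1, K@1, H@4, J@1, L@2) gives peak 15: d1:15  d2:12  d3:9  d4:2  d5:2  d6:0  d7:0.
Shift F→4, G→4, I→5, H→6, L→7.
Schedule F@4, G@4, I@5, K@1, H@6, J@1, L@7: d1:6  d2:6  d3:6  d4:6  d5:6  d6:5  d7:5 — peak 6.
Total developer-days = 40 over 7 days ⇒ peak ≥ ⌈40/7⌉ = 6, so 6 is optimal.

6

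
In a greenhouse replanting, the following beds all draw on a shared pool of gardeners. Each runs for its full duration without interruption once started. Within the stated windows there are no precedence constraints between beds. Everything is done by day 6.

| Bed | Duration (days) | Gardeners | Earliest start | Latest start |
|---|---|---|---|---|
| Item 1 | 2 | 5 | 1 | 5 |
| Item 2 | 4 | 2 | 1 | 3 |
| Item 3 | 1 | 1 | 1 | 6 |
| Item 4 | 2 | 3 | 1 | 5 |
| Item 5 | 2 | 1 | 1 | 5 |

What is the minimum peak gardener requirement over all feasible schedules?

Early-start (Item 1@1, Item 2@1, Item 3@1, Item 4@1, Item 5@1) gives peak 12: d1:12  d2:11  d3:2  d4:2  d5:0  d6:0.
Shift Item 2→3, Item 3→3, Item 4→5, Item 5→3.
Schedule Item 1@1, Item 2@3, Item 3@3, Item 4@5, Item 5@3: d1:5  d2:5  d3:4  d4:3  d5:5  d6:5 — peak 5.
Total gardener-days = 27 over 6 days ⇒ peak ≥ ⌈27/6⌉ = 5, so 5 is optimal.

5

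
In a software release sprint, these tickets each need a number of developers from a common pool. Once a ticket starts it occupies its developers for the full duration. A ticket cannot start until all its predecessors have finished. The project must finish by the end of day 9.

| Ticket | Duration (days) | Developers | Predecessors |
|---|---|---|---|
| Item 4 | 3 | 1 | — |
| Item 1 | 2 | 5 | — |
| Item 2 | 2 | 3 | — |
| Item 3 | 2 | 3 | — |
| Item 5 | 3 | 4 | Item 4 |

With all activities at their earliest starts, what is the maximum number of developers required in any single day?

12

Early-start schedule: Item 4@1, Item 1@1, Item 2@1, Item 3@1, Item 5@4.
Load per day: day 1: 12, day 2: 12, day 3: 1, day 4: 4, day 5: 4, day 6: 4, day 7: 0, day 8: 0, day 9: 0.
Peak is 12.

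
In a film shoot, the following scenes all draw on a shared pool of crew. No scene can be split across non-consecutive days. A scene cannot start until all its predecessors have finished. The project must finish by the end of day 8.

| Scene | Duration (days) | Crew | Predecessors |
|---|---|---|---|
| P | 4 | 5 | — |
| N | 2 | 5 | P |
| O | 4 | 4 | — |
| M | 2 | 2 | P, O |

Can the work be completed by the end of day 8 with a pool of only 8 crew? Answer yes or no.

The minimum achievable peak is 9; 8 < 9, so no feasible schedule stays within the cap.

no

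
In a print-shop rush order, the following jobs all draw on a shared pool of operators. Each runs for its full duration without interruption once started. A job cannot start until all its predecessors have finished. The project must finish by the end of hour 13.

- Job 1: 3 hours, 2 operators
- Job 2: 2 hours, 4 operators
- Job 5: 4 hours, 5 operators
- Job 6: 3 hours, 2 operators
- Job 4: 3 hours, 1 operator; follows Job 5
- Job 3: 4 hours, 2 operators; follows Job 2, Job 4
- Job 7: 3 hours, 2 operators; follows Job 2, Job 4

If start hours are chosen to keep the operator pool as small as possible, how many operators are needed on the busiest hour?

Early-start (Job 1@1, Job 2@1, Job 5@1, Job 6@1, Job 4@5, Job 3@8, Job 7@8) gives peak 13: h1:13  h2:13  h3:9  h4:5  h5:1  h6:1  h7:1  h8:4  h9:4  h10:4  h11:2  h12:0  h13:0.
Shift Job 1→5, Job 2→8, Job 6→5, Job 3→10, Job 7→10.
Schedule Job 1@5, Job 2@8, Job 5@1, Job 6@5, Job 4@5, Job 3@10, Job 7@10: h1:5  h2:5  h3:5  h4:5  h5:5  h6:5  h7:5  h8:4  h9:4  h10:4  h11:4  h12:4  h13:2 — peak 5.
Total operator-hours = 57 over 13 hours ⇒ peak ≥ ⌈57/13⌉ = 5, so 5 is optimal.

5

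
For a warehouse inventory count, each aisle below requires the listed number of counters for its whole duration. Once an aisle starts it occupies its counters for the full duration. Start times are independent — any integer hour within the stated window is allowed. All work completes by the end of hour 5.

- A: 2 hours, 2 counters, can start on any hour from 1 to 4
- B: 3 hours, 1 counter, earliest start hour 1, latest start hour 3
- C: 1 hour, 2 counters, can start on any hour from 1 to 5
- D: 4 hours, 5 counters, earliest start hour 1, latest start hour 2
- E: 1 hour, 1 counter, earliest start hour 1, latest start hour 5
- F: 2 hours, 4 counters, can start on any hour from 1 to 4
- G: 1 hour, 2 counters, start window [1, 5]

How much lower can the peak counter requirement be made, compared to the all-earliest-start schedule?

8

Early-start peak: h1:17  h2:12  h3:6  h4:5  h5:0 ⇒ 17.
Leveled (A@1, B@1, C@1, D@2, E@1, F@4, G@1): h1:8  h2:8  h3:6  h4:9  h5:9 ⇒ 9.
Reduction 17 − 9 = 8.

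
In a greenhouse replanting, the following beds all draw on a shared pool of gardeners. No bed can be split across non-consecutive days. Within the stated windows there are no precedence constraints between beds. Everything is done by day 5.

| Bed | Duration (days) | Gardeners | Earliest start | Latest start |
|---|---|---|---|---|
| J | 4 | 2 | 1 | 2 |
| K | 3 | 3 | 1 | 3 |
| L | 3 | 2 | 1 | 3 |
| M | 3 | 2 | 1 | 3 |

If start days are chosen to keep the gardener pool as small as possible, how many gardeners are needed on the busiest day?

Schedule J@1, K@1, L@1, M@1: d1:9  d2:9  d3:9  d4:2  d5:0 — peak 9.

9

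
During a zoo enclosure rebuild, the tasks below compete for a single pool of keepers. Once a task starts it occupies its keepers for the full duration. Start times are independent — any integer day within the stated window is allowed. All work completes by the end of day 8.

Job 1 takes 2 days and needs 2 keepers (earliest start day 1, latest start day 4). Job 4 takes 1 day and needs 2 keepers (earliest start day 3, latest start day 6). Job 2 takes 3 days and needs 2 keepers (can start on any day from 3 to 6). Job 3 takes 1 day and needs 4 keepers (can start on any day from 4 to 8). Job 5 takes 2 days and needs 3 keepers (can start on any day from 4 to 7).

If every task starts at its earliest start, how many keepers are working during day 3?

4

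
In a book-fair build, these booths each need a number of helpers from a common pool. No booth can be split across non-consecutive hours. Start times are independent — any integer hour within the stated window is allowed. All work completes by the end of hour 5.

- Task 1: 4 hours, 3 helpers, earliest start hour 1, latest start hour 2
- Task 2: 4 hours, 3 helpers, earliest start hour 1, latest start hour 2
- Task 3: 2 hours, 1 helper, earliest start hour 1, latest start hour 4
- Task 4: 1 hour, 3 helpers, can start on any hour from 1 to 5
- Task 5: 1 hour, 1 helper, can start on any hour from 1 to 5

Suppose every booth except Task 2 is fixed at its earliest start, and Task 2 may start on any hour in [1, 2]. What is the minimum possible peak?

8

Task 2@1: h1:11  h2:7  h3:6  h4:6  h5:0 → peak 11
Task 2@2: h1:8  h2:7  h3:6  h4:6  h5:3 → peak 8
Best is Task 2@2, peak 8.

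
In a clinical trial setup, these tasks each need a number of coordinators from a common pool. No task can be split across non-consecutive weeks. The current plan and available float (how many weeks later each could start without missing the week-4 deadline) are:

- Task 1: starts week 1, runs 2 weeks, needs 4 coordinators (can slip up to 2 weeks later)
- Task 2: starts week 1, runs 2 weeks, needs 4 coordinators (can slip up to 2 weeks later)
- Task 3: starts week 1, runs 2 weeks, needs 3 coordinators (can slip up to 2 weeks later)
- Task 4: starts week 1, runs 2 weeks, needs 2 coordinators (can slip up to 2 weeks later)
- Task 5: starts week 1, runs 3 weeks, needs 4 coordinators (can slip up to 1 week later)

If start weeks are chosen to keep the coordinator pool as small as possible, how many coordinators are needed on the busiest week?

Early-start (Task 1@1, Task 2@1, Task 3@1, Task 4@1, Task 5@1) gives peak 17: w1:17  w2:17  w3:4  w4:0.
Shift Task 2→3, Task 4→3.
Schedule Task 1@1, Task 2@3, Task 3@1, Task 4@3, Task 5@1: w1:11  w2:11  w3:10  w4:6 — peak 11.

11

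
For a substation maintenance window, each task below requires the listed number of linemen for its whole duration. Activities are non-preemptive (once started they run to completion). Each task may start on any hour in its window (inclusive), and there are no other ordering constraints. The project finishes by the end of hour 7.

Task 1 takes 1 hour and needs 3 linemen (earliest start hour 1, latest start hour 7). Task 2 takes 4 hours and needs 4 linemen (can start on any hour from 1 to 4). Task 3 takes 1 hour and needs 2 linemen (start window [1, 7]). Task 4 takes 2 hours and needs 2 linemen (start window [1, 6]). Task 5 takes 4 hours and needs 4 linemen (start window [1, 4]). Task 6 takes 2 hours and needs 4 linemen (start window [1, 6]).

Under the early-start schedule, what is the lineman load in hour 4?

8

At early start, hour 4 has: Task 2, Task 5.
Demand: 4 + 4 = 8.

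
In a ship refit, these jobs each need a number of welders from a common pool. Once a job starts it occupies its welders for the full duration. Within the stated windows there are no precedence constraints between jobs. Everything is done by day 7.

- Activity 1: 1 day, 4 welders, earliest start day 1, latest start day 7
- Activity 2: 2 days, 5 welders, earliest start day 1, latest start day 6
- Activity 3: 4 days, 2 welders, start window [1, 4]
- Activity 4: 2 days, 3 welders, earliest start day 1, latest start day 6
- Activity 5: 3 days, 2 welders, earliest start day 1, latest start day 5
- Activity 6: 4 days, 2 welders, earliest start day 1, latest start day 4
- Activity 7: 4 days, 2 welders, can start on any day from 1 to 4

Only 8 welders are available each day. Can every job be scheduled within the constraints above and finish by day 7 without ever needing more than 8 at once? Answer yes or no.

Schedule Activity 1@1, Activity 2@2, Activity 3@3, Activity 4@1, Activity 5@4, Activity 6@4, Activity 7@4: d1:7  d2:8  d3:7  d4:8  d5:8  d6:8  d7:4 — peak 8 ≤ 8.

yes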